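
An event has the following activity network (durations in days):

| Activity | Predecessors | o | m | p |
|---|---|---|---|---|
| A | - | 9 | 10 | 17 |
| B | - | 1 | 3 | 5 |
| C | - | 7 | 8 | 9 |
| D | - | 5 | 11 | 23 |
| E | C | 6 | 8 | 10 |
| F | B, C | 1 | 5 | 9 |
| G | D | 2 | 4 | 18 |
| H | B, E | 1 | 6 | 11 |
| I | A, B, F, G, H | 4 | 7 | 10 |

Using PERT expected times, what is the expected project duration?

te_A = (9 + 4·10 + 17)/6 = 66/6 = 11
te_B = (1 + 4·3 + 5)/6 = 18/6 = 3
te_C = (7 + 4·8 + 9)/6 = 48/6 = 8
te_D = (5 + 4·11 + 23)/6 = 72/6 = 12
te_E = (6 + 4·8 + 10)/6 = 48/6 = 8
te_F = (1 + 4·5 + 9)/6 = 30/6 = 5
te_G = (2 + 4·4 + 18)/6 = 36/6 = 6
te_H = (1 + 4·6 + 11)/6 = 36/6 = 6
te_I = (4 + 4·7 + 10)/6 = 42/6 = 7

Forward pass:
ES_A = 0; EF_A = 11
ES_B = 0; EF_B = 3
ES_C = 0; EF_C = 8
ES_D = 0; EF_D = 12
ES_E = 8; EF_E = 8+8 = 16
ES_F = max(EF_B=3, EF_C=8) = 8; EF_F = 8+5 = 13
ES_G = 12; EF_G = 12+6 = 18
ES_H = max(EF_B=3, EF_E=16) = 16; EF_H = 16+6 = 22
ES_I = max(EF_A=11, EF_B=3, EF_F=13, EF_G=18, EF_H=22) = 22; EF_I = 22+7 = 29
Expected project duration μ = 29 days. Critical path: C → E → H → I.

29 days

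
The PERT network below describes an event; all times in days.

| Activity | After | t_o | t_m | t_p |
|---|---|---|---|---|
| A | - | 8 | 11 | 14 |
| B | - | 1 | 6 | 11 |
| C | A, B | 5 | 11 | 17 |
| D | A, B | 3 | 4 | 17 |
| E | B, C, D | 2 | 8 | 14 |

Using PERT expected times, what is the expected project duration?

te_A = (8 + 4·11 + 14)/6 = 66/6 = 11
te_B = (1 + 4·6 + 11)/6 = 36/6 = 6
te_C = (5 + 4·11 + 17)/6 = 66/6 = 11
te_D = (3 + 4·4 + 17)/6 = 36/6 = 6
te_E = (2 + 4·8 + 14)/6 = 48/6 = 8

Forward pass:
ES_A = 0; EF_A = 11
ES_B = 0; EF_B = 6
ES_C = max(EF_A=11, EF_B=6) = 11; EF_C = 11+11 = 22
ES_D = max(EF_A=11, EF_B=6) = 11; EF_D = 11+6 = 17
ES_E = max(EF_B=6, EF_C=22, EF_D=17) = 22; EF_E = 22+8 = 30
Expected project duration μ = 30 days. Critical path: A → C → E.

30 days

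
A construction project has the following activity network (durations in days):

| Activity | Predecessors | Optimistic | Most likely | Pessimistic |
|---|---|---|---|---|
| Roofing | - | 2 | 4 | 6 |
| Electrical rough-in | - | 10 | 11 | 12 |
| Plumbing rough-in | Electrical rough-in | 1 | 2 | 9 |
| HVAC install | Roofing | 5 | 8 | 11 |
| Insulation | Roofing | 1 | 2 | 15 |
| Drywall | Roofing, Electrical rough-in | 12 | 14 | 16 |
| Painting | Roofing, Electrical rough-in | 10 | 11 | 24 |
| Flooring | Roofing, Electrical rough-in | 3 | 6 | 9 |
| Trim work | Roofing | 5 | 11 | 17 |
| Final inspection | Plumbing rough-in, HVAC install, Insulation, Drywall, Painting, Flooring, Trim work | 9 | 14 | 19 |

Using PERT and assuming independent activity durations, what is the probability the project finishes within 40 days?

0.708

te_Roofing = (2 + 4·4 + 6)/6 = 24/6 = 4; σ²_Roofing = ((6−2)/6)² = 0.444
te_Electrical rough-in = (10 + 4·11 + 12)/6 = 66/6 = 11; σ²_Electrical rough-in = ((12−10)/6)² = 0.111
te_Plumbing rough-in = (1 + 4·2 + 9)/6 = 18/6 = 3; σ²_Plumbing rough-in = ((9−1)/6)² = 1.778
te_HVAC install = (5 + 4·8 + 11)/6 = 48/6 = 8; σ²_HVAC install = ((11−5)/6)² = 1.000
te_Insulation = (1 + 4·2 + 15)/6 = 24/6 = 4; σ²_Insulation = ((15−1)/6)² = 5.444
te_Drywall = (12 + 4·14 + 16)/6 = 84/6 = 14; σ²_Drywall = ((16−12)/6)² = 0.444
te_Painting = (10 + 4·11 + 24)/6 = 78/6 = 13; σ²_Painting = ((24−10)/6)² = 5.444
te_Flooring = (3 + 4·6 + 9)/6 = 36/6 = 6; σ²_Flooring = ((9−3)/6)² = 1.000
te_Trim work = (5 + 4·11 + 17)/6 = 66/6 = 11; σ²_Trim work = ((17−5)/6)² = 4.000
te_Final inspection = (9 + 4·14 + 19)/6 = 84/6 = 14; σ²_Final inspection = ((19−9)/6)² = 2.778

Forward pass:
ES_Roofing = 0; EF_Roofing = 4
ES_Electrical rough-in = 0; EF_Electrical rough-in = 11
ES_Plumbing rough-in = 11; EF_Plumbing rough-in = 11+3 = 14
ES_HVAC install = 4; EF_HVAC install = 4+8 = 12
ES_Insulation = 4; EF_Insulation = 4+4 = 8
ES_Drywall = max(EF_Roofing=4, EF_Electrical rough-in=11) = 11; EF_Drywall = 11+14 = 25
ES_Painting = max(EF_Roofing=4, EF_Electrical rough-in=11) = 11; EF_Painting = 11+13 = 24
ES_Flooring = max(EF_Roofing=4, EF_Electrical rough-in=11) = 11; EF_Flooring = 11+6 = 17
ES_Trim work = 4; EF_Trim work = 4+11 = 15
ES_Final inspection = max(EF_Plumbing rough-in=14, EF_HVAC install=12, EF_Insulation=8, EF_Drywall=25, EF_Painting=24, EF_Flooring=17, EF_Trim work=15) = 25; EF_Final inspection = 25+14 = 39
Expected project duration μ = 39 days. Critical path: Electrical rough-in → Drywall → Final inspection.

Variance along critical path = 0.111 + 0.444 + 2.778 = 3.333; σ = √3.333 = 1.826 days.
Z = (40 − 39) / 1.826 = 0.548
P(T ≤ 40) = Φ(0.548) ≈ 0.708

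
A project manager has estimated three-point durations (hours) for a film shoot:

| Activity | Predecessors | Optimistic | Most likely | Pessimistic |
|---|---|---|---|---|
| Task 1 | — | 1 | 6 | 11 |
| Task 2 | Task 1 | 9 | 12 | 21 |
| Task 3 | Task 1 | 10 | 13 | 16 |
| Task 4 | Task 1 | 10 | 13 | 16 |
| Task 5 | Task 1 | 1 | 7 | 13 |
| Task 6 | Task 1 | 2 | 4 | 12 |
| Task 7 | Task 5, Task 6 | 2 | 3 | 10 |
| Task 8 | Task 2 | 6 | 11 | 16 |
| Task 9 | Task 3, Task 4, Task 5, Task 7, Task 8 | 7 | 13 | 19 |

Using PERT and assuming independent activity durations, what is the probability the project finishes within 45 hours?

0.707

te_Task 1 = (1 + 4·6 + 11)/6 = 36/6 = 6; σ²_Task 1 = ((11−1)/6)² = 2.778
te_Task 2 = (9 + 4·12 + 21)/6 = 78/6 = 13; σ²_Task 2 = ((21−9)/6)² = 4.000
te_Task 3 = (10 + 4·13 + 16)/6 = 78/6 = 13; σ²_Task 3 = ((16−10)/6)² = 1.000
te_Task 4 = (10 + 4·13 + 16)/6 = 78/6 = 13; σ²_Task 4 = ((16−10)/6)² = 1.000
te_Task 5 = (1 + 4·7 + 13)/6 = 42/6 = 7; σ²_Task 5 = ((13−1)/6)² = 4.000
te_Task 6 = (2 + 4·4 + 12)/6 = 30/6 = 5; σ²_Task 6 = ((12−2)/6)² = 2.778
te_Task 7 = (2 + 4·3 + 10)/6 = 24/6 = 4; σ²_Task 7 = ((10−2)/6)² = 1.778
te_Task 8 = (6 + 4·11 + 16)/6 = 66/6 = 11; σ²_Task 8 = ((16−6)/6)² = 2.778
te_Task 9 = (7 + 4·13 + 19)/6 = 78/6 = 13; σ²_Task 9 = ((19−7)/6)² = 4.000

Forward pass:
ES_Task 1 = 0; EF_Task 1 = 6
ES_Task 2 = 6; EF_Task 2 = 6+13 = 19
ES_Task 3 = 6; EF_Task 3 = 6+13 = 19
ES_Task 4 = 6; EF_Task 4 = 6+13 = 19
ES_Task 5 = 6; EF_Task 5 = 6+7 = 13
ES_Task 6 = 6; EF_Task 6 = 6+5 = 11
ES_Task 7 = max(EF_Task 5=13, EF_Task 6=11) = 13; EF_Task 7 = 13+4 = 17
ES_Task 8 = 19; EF_Task 8 = 19+11 = 30
ES_Task 9 = max(EF_Task 3=19, EF_Task 4=19, EF_Task 5=13, EF_Task 7=17, EF_Task 8=30) = 30; EF_Task 9 = 30+13 = 43
Expected project duration μ = 43 hours. Critical path: Task 1 → Task 2 → Task 8 → Task 9.

Variance along critical path = 2.778 + 4.000 + 2.778 + 4.000 = 13.556; σ = √13.556 = 3.682 hours.
Z = (45 − 43) / 3.682 = 0.543
P(T ≤ 45) = Φ(0.543) ≈ 0.707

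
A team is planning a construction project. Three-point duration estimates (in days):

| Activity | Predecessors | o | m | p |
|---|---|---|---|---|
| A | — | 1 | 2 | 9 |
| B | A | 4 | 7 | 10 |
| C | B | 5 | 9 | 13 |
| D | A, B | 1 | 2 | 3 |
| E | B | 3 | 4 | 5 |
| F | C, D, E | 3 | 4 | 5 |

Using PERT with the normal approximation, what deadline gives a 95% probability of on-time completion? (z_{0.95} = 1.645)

te_A = (1 + 4·2 + 9)/6 = 18/6 = 3; σ²_A = ((9−1)/6)² = 1.778
te_B = (4 + 4·7 + 10)/6 = 42/6 = 7; σ²_B = ((10−4)/6)² = 1.000
te_C = (5 + 4·9 + 13)/6 = 54/6 = 9; σ²_C = ((13−5)/6)² = 1.778
te_D = (1 + 4·2 + 3)/6 = 12/6 = 2; σ²_D = ((3−1)/6)² = 0.111
te_E = (3 + 4·4 + 5)/6 = 24/6 = 4; σ²_E = ((5−3)/6)² = 0.111
te_F = (3 + 4·4 + 5)/6 = 24/6 = 4; σ²_F = ((5−3)/6)² = 0.111

Forward pass:
ES_A = 0; EF_A = 3
ES_B = 3; EF_B = 3+7 = 10
ES_C = 10; EF_C = 10+9 = 19
ES_D = max(EF_A=3, EF_B=10) = 10; EF_D = 10+2 = 12
ES_E = 10; EF_E = 10+4 = 14
ES_F = max(EF_C=19, EF_D=12, EF_E=14) = 19; EF_F = 19+4 = 23
Expected project duration μ = 23 days. Critical path: A → B → C → F.

Variance along critical path = 1.778 + 1.000 + 1.778 + 0.111 = 4.667; σ = 2.160 days.
D = μ + z·σ = 23 + 1.645·2.160 = 26.6 days

26.6 days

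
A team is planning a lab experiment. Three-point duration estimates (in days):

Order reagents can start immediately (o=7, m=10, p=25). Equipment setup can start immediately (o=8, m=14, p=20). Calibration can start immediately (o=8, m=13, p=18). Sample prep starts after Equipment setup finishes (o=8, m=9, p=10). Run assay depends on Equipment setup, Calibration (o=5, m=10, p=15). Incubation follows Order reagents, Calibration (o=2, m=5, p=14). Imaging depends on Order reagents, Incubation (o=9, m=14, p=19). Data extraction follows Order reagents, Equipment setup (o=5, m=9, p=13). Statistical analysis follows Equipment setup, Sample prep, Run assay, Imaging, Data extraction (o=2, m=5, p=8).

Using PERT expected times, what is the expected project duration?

38 days

te_Order reagents = (7 + 4·10 + 25)/6 = 72/6 = 12
te_Equipment setup = (8 + 4·14 + 20)/6 = 84/6 = 14
te_Calibration = (8 + 4·13 + 18)/6 = 78/6 = 13
te_Sample prep = (8 + 4·9 + 10)/6 = 54/6 = 9
te_Run assay = (5 + 4·10 + 15)/6 = 60/6 = 10
te_Incubation = (2 + 4·5 + 14)/6 = 36/6 = 6
te_Imaging = (9 + 4·14 + 19)/6 = 84/6 = 14
te_Data extraction = (5 + 4·9 + 13)/6 = 54/6 = 9
te_Statistical analysis = (2 + 4·5 + 8)/6 = 30/6 = 5

Forward pass:
ES_Order reagents = 0; EF_Order reagents = 12
ES_Equipment setup = 0; EF_Equipment setup = 14
ES_Calibration = 0; EF_Calibration = 13
ES_Sample prep = 14; EF_Sample prep = 14+9 = 23
ES_Run assay = max(EF_Equipment setup=14, EF_Calibration=13) = 14; EF_Run assay = 14+10 = 24
ES_Incubation = max(EF_Order reagents=12, EF_Calibration=13) = 13; EF_Incubation = 13+6 = 19
ES_Imaging = max(EF_Order reagents=12, EF_Incubation=19) = 19; EF_Imaging = 19+14 = 33
ES_Data extraction = max(EF_Order reagents=12, EF_Equipment setup=14) = 14; EF_Data extraction = 14+9 = 23
ES_Statistical analysis = max(EF_Equipment setup=14, EF_Sample prep=23, EF_Run assay=24, EF_Imaging=33, EF_Data extraction=23) = 33; EF_Statistical analysis = 33+5 = 38
Expected project duration μ = 38 days. Critical path: Calibration → Incubation → Imaging → Statistical analysis.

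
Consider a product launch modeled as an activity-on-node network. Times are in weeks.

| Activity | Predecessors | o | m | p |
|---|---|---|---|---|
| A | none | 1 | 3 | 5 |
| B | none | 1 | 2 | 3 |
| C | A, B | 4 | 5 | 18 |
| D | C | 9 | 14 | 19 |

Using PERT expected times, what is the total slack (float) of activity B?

te_A = (1 + 4·3 + 5)/6 = 18/6 = 3
te_B = (1 + 4·2 + 3)/6 = 12/6 = 2
te_C = (4 + 4·5 + 18)/6 = 42/6 = 7
te_D = (9 + 4·14 + 19)/6 = 84/6 = 14

Forward pass:
ES_A = 0; EF_A = 3
ES_B = 0; EF_B = 2
ES_C = max(EF_A=3, EF_B=2) = 3; EF_C = 3+7 = 10
ES_D = 10; EF_D = 10+14 = 24
Expected project duration μ = 24 weeks. Critical path: A → C → D.

Backward pass:
LF_D = 24; LS_D = 24−14 = 10
LF_C = LS_D = 10; LS_C = 10−7 = 3
LF_B = LS_C = 3; LS_B = 3−2 = 1
LF_A = LS_C = 3; LS_A = 3−3 = 0
Slack_B = LS_B − ES_B = 1 − 0 = 1

1 weeks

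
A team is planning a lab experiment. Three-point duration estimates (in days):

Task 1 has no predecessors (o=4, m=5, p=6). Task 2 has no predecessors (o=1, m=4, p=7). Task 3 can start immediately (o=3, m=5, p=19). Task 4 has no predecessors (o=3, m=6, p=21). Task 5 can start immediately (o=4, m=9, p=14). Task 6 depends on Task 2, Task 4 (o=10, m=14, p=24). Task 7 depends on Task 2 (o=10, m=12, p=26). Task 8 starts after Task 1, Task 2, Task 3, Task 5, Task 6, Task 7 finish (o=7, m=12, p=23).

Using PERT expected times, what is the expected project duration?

te_Task 1 = (4 + 4·5 + 6)/6 = 30/6 = 5
te_Task 2 = (1 + 4·4 + 7)/6 = 24/6 = 4
te_Task 3 = (3 + 4·5 + 19)/6 = 42/6 = 7
te_Task 4 = (3 + 4·6 + 21)/6 = 48/6 = 8
te_Task 5 = (4 + 4·9 + 14)/6 = 54/6 = 9
te_Task 6 = (10 + 4·14 + 24)/6 = 90/6 = 15
te_Task 7 = (10 + 4·12 + 26)/6 = 84/6 = 14
te_Task 8 = (7 + 4·12 + 23)/6 = 78/6 = 13

Forward pass:
ES_Task 1 = 0; EF_Task 1 = 5
ES_Task 2 = 0; EF_Task 2 = 4
ES_Task 3 = 0; EF_Task 3 = 7
ES_Task 4 = 0; EF_Task 4 = 8
ES_Task 5 = 0; EF_Task 5 = 9
ES_Task 6 = max(EF_Task 2=4, EF_Task 4=8) = 8; EF_Task 6 = 8+15 = 23
ES_Task 7 = 4; EF_Task 7 = 4+14 = 18
ES_Task 8 = max(EF_Task 1=5, EF_Task 2=4, EF_Task 3=7, EF_Task 5=9, EF_Task 6=23, EF_Task 7=18) = 23; EF_Task 8 = 23+13 = 36
Expected project duration μ = 36 days. Critical path: Task 4 → Task 6 → Task 8.

36 days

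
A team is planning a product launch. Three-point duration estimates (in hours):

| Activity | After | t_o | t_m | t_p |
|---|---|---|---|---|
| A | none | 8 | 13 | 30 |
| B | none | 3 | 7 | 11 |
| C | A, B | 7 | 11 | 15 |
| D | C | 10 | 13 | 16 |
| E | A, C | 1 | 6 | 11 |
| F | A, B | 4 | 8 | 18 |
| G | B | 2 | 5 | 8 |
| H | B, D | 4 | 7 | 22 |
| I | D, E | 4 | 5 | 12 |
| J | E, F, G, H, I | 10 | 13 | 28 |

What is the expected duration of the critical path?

63 hours

te_A = (8 + 4·13 + 30)/6 = 90/6 = 15
te_B = (3 + 4·7 + 11)/6 = 42/6 = 7
te_C = (7 + 4·11 + 15)/6 = 66/6 = 11
te_D = (10 + 4·13 + 16)/6 = 78/6 = 13
te_E = (1 + 4·6 + 11)/6 = 36/6 = 6
te_F = (4 + 4·8 + 18)/6 = 54/6 = 9
te_G = (2 + 4·5 + 8)/6 = 30/6 = 5
te_H = (4 + 4·7 + 22)/6 = 54/6 = 9
te_I = (4 + 4·5 + 12)/6 = 36/6 = 6
te_J = (10 + 4·13 + 28)/6 = 90/6 = 15

Forward pass:
ES_A = 0; EF_A = 15
ES_B = 0; EF_B = 7
ES_C = max(EF_A=15, EF_B=7) = 15; EF_C = 15+11 = 26
ES_D = 26; EF_D = 26+13 = 39
ES_E = max(EF_A=15, EF_C=26) = 26; EF_E = 26+6 = 32
ES_F = max(EF_A=15, EF_B=7) = 15; EF_F = 15+9 = 24
ES_G = 7; EF_G = 7+5 = 12
ES_H = max(EF_B=7, EF_D=39) = 39; EF_H = 39+9 = 48
ES_I = max(EF_D=39, EF_E=32) = 39; EF_I = 39+6 = 45
ES_J = max(EF_E=32, EF_F=24, EF_G=12, EF_H=48, EF_I=45) = 48; EF_J = 48+15 = 63
Expected project duration μ = 63 hours. Critical path: A → C → D → H → J.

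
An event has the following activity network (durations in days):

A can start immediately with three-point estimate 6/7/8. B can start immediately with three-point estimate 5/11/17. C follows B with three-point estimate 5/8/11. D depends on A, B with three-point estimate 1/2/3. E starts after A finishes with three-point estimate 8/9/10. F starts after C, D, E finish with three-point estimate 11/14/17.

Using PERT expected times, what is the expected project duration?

te_A = (6 + 4·7 + 8)/6 = 42/6 = 7
te_B = (5 + 4·11 + 17)/6 = 66/6 = 11
te_C = (5 + 4·8 + 11)/6 = 48/6 = 8
te_D = (1 + 4·2 + 3)/6 = 12/6 = 2
te_E = (8 + 4·9 + 10)/6 = 54/6 = 9
te_F = (11 + 4·14 + 17)/6 = 84/6 = 14

Forward pass:
ES_A = 0; EF_A = 7
ES_B = 0; EF_B = 11
ES_C = 11; EF_C = 11+8 = 19
ES_D = max(EF_A=7, EF_B=11) = 11; EF_D = 11+2 = 13
ES_E = 7; EF_E = 7+9 = 16
ES_F = max(EF_C=19, EF_D=13, EF_E=16) = 19; EF_F = 19+14 = 33
Expected project duration μ = 33 days. Critical path: B → C → F.

33 days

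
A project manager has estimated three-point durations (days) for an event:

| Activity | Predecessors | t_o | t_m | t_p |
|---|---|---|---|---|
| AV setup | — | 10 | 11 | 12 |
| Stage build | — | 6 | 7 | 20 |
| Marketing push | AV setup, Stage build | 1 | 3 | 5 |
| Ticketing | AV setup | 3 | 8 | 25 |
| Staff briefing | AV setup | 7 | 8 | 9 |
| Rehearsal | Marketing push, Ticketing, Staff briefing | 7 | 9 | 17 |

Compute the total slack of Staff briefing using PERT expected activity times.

2 days

te_AV setup = (10 + 4·11 + 12)/6 = 66/6 = 11
te_Stage build = (6 + 4·7 + 20)/6 = 54/6 = 9
te_Marketing push = (1 + 4·3 + 5)/6 = 18/6 = 3
te_Ticketing = (3 + 4·8 + 25)/6 = 60/6 = 10
te_Staff briefing = (7 + 4·8 + 9)/6 = 48/6 = 8
te_Rehearsal = (7 + 4·9 + 17)/6 = 60/6 = 10

Forward pass:
ES_AV setup = 0; EF_AV setup = 11
ES_Stage build = 0; EF_Stage build = 9
ES_Marketing push = max(EF_AV setup=11, EF_Stage build=9) = 11; EF_Marketing push = 11+3 = 14
ES_Ticketing = 11; EF_Ticketing = 11+10 = 21
ES_Staff briefing = 11; EF_Staff briefing = 11+8 = 19
ES_Rehearsal = max(EF_Marketing push=14, EF_Ticketing=21, EF_Staff briefing=19) = 21; EF_Rehearsal = 21+10 = 31
Expected project duration μ = 31 days. Critical path: AV setup → Ticketing → Rehearsal.

Backward pass:
LF_Rehearsal = 31; LS_Rehearsal = 31−10 = 21
LF_Staff briefing = LS_Rehearsal = 21; LS_Staff briefing = 21−8 = 13
LF_Ticketing = LS_Rehearsal = 21; LS_Ticketing = 21−10 = 11
LF_Marketing push = LS_Rehearsal = 21; LS_Marketing push = 21−3 = 18
LF_Stage build = LS_Marketing push = 18; LS_Stage build = 18−9 = 9
LF_AV setup = min(LS_Marketing push=18, LS_Ticketing=11, LS_Staff briefing=13) = 11; LS_AV setup = 11−11 = 0
Slack_Staff briefing = LS_Staff briefing − ES_Staff briefing = 13 − 11 = 2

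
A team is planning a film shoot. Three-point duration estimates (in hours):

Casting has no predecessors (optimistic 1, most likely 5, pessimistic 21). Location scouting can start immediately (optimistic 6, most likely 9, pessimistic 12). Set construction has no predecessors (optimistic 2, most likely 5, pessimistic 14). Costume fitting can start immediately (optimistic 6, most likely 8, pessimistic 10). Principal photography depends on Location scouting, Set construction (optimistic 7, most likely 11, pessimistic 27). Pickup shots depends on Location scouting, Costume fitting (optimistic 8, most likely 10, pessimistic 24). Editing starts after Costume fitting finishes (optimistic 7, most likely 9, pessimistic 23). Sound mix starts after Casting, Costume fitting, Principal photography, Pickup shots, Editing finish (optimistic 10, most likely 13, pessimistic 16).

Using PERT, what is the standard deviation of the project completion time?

3.62 hours

te_Casting = (1 + 4·5 + 21)/6 = 42/6 = 7; σ²_Casting = ((21−1)/6)² = 11.111
te_Location scouting = (6 + 4·9 + 12)/6 = 54/6 = 9; σ²_Location scouting = ((12−6)/6)² = 1.000
te_Set construction = (2 + 4·5 + 14)/6 = 36/6 = 6; σ²_Set construction = ((14−2)/6)² = 4.000
te_Costume fitting = (6 + 4·8 + 10)/6 = 48/6 = 8; σ²_Costume fitting = ((10−6)/6)² = 0.444
te_Principal photography = (7 + 4·11 + 27)/6 = 78/6 = 13; σ²_Principal photography = ((27−7)/6)² = 11.111
te_Pickup shots = (8 + 4·10 + 24)/6 = 72/6 = 12; σ²_Pickup shots = ((24−8)/6)² = 7.111
te_Editing = (7 + 4·9 + 23)/6 = 66/6 = 11; σ²_Editing = ((23−7)/6)² = 7.111
te_Sound mix = (10 + 4·13 + 16)/6 = 78/6 = 13; σ²_Sound mix = ((16−10)/6)² = 1.000

Forward pass:
ES_Casting = 0; EF_Casting = 7
ES_Location scouting = 0; EF_Location scouting = 9
ES_Set construction = 0; EF_Set construction = 6
ES_Costume fitting = 0; EF_Costume fitting = 8
ES_Principal photography = max(EF_Location scouting=9, EF_Set construction=6) = 9; EF_Principal photography = 9+13 = 22
ES_Pickup shots = max(EF_Location scouting=9, EF_Costume fitting=8) = 9; EF_Pickup shots = 9+12 = 21
ES_Editing = 8; EF_Editing = 8+11 = 19
ES_Sound mix = max(EF_Casting=7, EF_Costume fitting=8, EF_Principal photography=22, EF_Pickup shots=21, EF_Editing=19) = 22; EF_Sound mix = 22+13 = 35
Expected project duration μ = 35 hours. Critical path: Location scouting → Principal photography → Sound mix.

Variance along critical path = 1.000 + 11.111 + 1.000 = 13.111
σ = √13.111 = 3.621 hours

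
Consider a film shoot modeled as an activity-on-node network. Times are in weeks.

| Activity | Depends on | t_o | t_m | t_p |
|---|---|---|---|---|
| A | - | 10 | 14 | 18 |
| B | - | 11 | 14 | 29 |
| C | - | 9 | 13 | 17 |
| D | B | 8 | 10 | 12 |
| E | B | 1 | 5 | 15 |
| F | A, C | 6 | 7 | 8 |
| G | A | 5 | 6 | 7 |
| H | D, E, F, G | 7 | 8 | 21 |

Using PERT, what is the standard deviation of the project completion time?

te_A = (10 + 4·14 + 18)/6 = 84/6 = 14; σ²_A = ((18−10)/6)² = 1.778
te_B = (11 + 4·14 + 29)/6 = 96/6 = 16; σ²_B = ((29−11)/6)² = 9.000
te_C = (9 + 4·13 + 17)/6 = 78/6 = 13; σ²_C = ((17−9)/6)² = 1.778
te_D = (8 + 4·10 + 12)/6 = 60/6 = 10; σ²_D = ((12−8)/6)² = 0.444
te_E = (1 + 4·5 + 15)/6 = 36/6 = 6; σ²_E = ((15−1)/6)² = 5.444
te_F = (6 + 4·7 + 8)/6 = 42/6 = 7; σ²_F = ((8−6)/6)² = 0.111
te_G = (5 + 4·6 + 7)/6 = 36/6 = 6; σ²_G = ((7−5)/6)² = 0.111
te_H = (7 + 4·8 + 21)/6 = 60/6 = 10; σ²_H = ((21−7)/6)² = 5.444

Forward pass:
ES_A = 0; EF_A = 14
ES_B = 0; EF_B = 16
ES_C = 0; EF_C = 13
ES_D = 16; EF_D = 16+10 = 26
ES_E = 16; EF_E = 16+6 = 22
ES_F = max(EF_A=14, EF_C=13) = 14; EF_F = 14+7 = 21
ES_G = 14; EF_G = 14+6 = 20
ES_H = max(EF_D=26, EF_E=22, EF_F=21, EF_G=20) = 26; EF_H = 26+10 = 36
Expected project duration μ = 36 weeks. Critical path: B → D → H.

Variance along critical path = 9.000 + 0.444 + 5.444 = 14.889
σ = √14.889 = 3.859 weeks

3.86 weeks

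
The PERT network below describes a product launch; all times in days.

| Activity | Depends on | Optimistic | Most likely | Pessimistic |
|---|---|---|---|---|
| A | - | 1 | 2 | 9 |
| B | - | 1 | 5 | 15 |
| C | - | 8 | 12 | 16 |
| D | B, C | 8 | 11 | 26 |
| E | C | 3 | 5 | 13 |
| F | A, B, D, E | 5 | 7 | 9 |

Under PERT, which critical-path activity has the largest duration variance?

D

te_A = (1 + 4·2 + 9)/6 = 18/6 = 3; σ²_A = ((9−1)/6)² = 1.778
te_B = (1 + 4·5 + 15)/6 = 36/6 = 6; σ²_B = ((15−1)/6)² = 5.444
te_C = (8 + 4·12 + 16)/6 = 72/6 = 12; σ²_C = ((16−8)/6)² = 1.778
te_D = (8 + 4·11 + 26)/6 = 78/6 = 13; σ²_D = ((26−8)/6)² = 9.000
te_E = (3 + 4·5 + 13)/6 = 36/6 = 6; σ²_E = ((13−3)/6)² = 2.778
te_F = (5 + 4·7 + 9)/6 = 42/6 = 7; σ²_F = ((9−5)/6)² = 0.444

Forward pass:
ES_A = 0; EF_A = 3
ES_B = 0; EF_B = 6
ES_C = 0; EF_C = 12
ES_D = max(EF_B=6, EF_C=12) = 12; EF_D = 12+13 = 25
ES_E = 12; EF_E = 12+6 = 18
ES_F = max(EF_A=3, EF_B=6, EF_D=25, EF_E=18) = 25; EF_F = 25+7 = 32
Expected project duration μ = 32 days. Critical path: C → D → F.

Variances on critical path: σ²_C=1.778, σ²_D=9.000, σ²_F=0.444.
Largest is σ²_D = 9.000.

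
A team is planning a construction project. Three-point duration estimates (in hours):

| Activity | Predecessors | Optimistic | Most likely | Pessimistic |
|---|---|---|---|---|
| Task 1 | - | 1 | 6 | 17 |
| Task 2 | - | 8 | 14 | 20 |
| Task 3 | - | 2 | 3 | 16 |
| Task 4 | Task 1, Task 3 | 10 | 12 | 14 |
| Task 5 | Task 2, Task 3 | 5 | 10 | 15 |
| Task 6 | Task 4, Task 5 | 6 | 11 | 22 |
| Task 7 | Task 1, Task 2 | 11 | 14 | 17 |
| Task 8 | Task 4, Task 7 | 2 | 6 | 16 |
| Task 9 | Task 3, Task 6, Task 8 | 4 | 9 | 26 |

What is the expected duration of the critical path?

te_Task 1 = (1 + 4·6 + 17)/6 = 42/6 = 7
te_Task 2 = (8 + 4·14 + 20)/6 = 84/6 = 14
te_Task 3 = (2 + 4·3 + 16)/6 = 30/6 = 5
te_Task 4 = (10 + 4·12 + 14)/6 = 72/6 = 12
te_Task 5 = (5 + 4·10 + 15)/6 = 60/6 = 10
te_Task 6 = (6 + 4·11 + 22)/6 = 72/6 = 12
te_Task 7 = (11 + 4·14 + 17)/6 = 84/6 = 14
te_Task 8 = (2 + 4·6 + 16)/6 = 42/6 = 7
te_Task 9 = (4 + 4·9 + 26)/6 = 66/6 = 11

Forward pass:
ES_Task 1 = 0; EF_Task 1 = 7
ES_Task 2 = 0; EF_Task 2 = 14
ES_Task 3 = 0; EF_Task 3 = 5
ES_Task 4 = max(EF_Task 1=7, EF_Task 3=5) = 7; EF_Task 4 = 7+12 = 19
ES_Task 5 = max(EF_Task 2=14, EF_Task 3=5) = 14; EF_Task 5 = 14+10 = 24
ES_Task 6 = max(EF_Task 4=19, EF_Task 5=24) = 24; EF_Task 6 = 24+12 = 36
ES_Task 7 = max(EF_Task 1=7, EF_Task 2=14) = 14; EF_Task 7 = 14+14 = 28
ES_Task 8 = max(EF_Task 4=19, EF_Task 7=28) = 28; EF_Task 8 = 28+7 = 35
ES_Task 9 = max(EF_Task 3=5, EF_Task 6=36, EF_Task 8=35) = 36; EF_Task 9 = 36+11 = 47
Expected project duration μ = 47 hours. Critical path: Task 2 → Task 5 → Task 6 → Task 9.

47 hours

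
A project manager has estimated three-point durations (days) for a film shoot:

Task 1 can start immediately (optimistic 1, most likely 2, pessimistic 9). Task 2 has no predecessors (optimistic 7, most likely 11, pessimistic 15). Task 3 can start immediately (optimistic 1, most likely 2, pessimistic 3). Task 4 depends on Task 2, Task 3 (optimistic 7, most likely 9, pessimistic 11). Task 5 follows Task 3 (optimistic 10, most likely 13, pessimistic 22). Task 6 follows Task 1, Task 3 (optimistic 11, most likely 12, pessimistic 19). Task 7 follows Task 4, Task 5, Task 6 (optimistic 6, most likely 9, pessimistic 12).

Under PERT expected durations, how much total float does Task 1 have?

te_Task 1 = (1 + 4·2 + 9)/6 = 18/6 = 3
te_Task 2 = (7 + 4·11 + 15)/6 = 66/6 = 11
te_Task 3 = (1 + 4·2 + 3)/6 = 12/6 = 2
te_Task 4 = (7 + 4·9 + 11)/6 = 54/6 = 9
te_Task 5 = (10 + 4·13 + 22)/6 = 84/6 = 14
te_Task 6 = (11 + 4·12 + 19)/6 = 78/6 = 13
te_Task 7 = (6 + 4·9 + 12)/6 = 54/6 = 9

Forward pass:
ES_Task 1 = 0; EF_Task 1 = 3
ES_Task 2 = 0; EF_Task 2 = 11
ES_Task 3 = 0; EF_Task 3 = 2
ES_Task 4 = max(EF_Task 2=11, EF_Task 3=2) = 11; EF_Task 4 = 11+9 = 20
ES_Task 5 = 2; EF_Task 5 = 2+14 = 16
ES_Task 6 = max(EF_Task 1=3, EF_Task 3=2) = 3; EF_Task 6 = 3+13 = 16
ES_Task 7 = max(EF_Task 4=20, EF_Task 5=16, EF_Task 6=16) = 20; EF_Task 7 = 20+9 = 29
Expected project duration μ = 29 days. Critical path: Task 2 → Task 4 → Task 7.

Backward pass:
LF_Task 7 = 29; LS_Task 7 = 29−9 = 20
LF_Task 6 = LS_Task 7 = 20; LS_Task 6 = 20−13 = 7
LF_Task 5 = LS_Task 7 = 20; LS_Task 5 = 20−14 = 6
LF_Task 4 = LS_Task 7 = 20; LS_Task 4 = 20−9 = 11
LF_Task 3 = min(LS_Task 4=11, LS_Task 5=6, LS_Task 6=7) = 6; LS_Task 3 = 6−2 = 4
LF_Task 2 = LS_Task 4 = 11; LS_Task 2 = 11−11 = 0
LF_Task 1 = LS_Task 6 = 7; LS_Task 1 = 7−3 = 4
Slack_Task 1 = LS_Task 1 − ES_Task 1 = 4 − 0 = 4

4 days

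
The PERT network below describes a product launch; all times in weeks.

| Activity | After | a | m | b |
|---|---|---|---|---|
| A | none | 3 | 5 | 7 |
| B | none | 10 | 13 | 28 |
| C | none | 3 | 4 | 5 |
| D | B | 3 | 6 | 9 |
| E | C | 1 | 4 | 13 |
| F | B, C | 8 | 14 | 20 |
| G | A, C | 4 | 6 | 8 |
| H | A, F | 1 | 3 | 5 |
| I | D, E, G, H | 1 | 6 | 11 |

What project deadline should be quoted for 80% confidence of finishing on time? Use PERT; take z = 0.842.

te_A = (3 + 4·5 + 7)/6 = 30/6 = 5; σ²_A = ((7−3)/6)² = 0.444
te_B = (10 + 4·13 + 28)/6 = 90/6 = 15; σ²_B = ((28−10)/6)² = 9.000
te_C = (3 + 4·4 + 5)/6 = 24/6 = 4; σ²_C = ((5−3)/6)² = 0.111
te_D = (3 + 4·6 + 9)/6 = 36/6 = 6; σ²_D = ((9−3)/6)² = 1.000
te_E = (1 + 4·4 + 13)/6 = 30/6 = 5; σ²_E = ((13−1)/6)² = 4.000
te_F = (8 + 4·14 + 20)/6 = 84/6 = 14; σ²_F = ((20−8)/6)² = 4.000
te_G = (4 + 4·6 + 8)/6 = 36/6 = 6; σ²_G = ((8−4)/6)² = 0.444
te_H = (1 + 4·3 + 5)/6 = 18/6 = 3; σ²_H = ((5−1)/6)² = 0.444
te_I = (1 + 4·6 + 11)/6 = 36/6 = 6; σ²_I = ((11−1)/6)² = 2.778

Forward pass:
ES_A = 0; EF_A = 5
ES_B = 0; EF_B = 15
ES_C = 0; EF_C = 4
ES_D = 15; EF_D = 15+6 = 21
ES_E = 4; EF_E = 4+5 = 9
ES_F = max(EF_B=15, EF_C=4) = 15; EF_F = 15+14 = 29
ES_G = max(EF_A=5, EF_C=4) = 5; EF_G = 5+6 = 11
ES_H = max(EF_A=5, EF_F=29) = 29; EF_H = 29+3 = 32
ES_I = max(EF_D=21, EF_E=9, EF_G=11, EF_H=32) = 32; EF_I = 32+6 = 38
Expected project duration μ = 38 weeks. Critical path: B → F → H → I.

Variance along critical path = 9.000 + 4.000 + 0.444 + 2.778 = 16.222; σ = 4.028 weeks.
D = μ + z·σ = 38 + 0.842·4.028 = 41.4 weeks

41.4 weeks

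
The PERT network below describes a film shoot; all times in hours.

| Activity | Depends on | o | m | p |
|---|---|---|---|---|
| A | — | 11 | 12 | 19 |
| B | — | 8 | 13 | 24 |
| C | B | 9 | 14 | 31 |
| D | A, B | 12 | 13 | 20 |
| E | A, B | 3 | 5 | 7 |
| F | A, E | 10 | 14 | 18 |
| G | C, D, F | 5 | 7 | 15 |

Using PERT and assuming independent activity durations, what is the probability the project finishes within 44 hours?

0.806

te_A = (11 + 4·12 + 19)/6 = 78/6 = 13; σ²_A = ((19−11)/6)² = 1.778
te_B = (8 + 4·13 + 24)/6 = 84/6 = 14; σ²_B = ((24−8)/6)² = 7.111
te_C = (9 + 4·14 + 31)/6 = 96/6 = 16; σ²_C = ((31−9)/6)² = 13.444
te_D = (12 + 4·13 + 20)/6 = 84/6 = 14; σ²_D = ((20−12)/6)² = 1.778
te_E = (3 + 4·5 + 7)/6 = 30/6 = 5; σ²_E = ((7−3)/6)² = 0.444
te_F = (10 + 4·14 + 18)/6 = 84/6 = 14; σ²_F = ((18−10)/6)² = 1.778
te_G = (5 + 4·7 + 15)/6 = 48/6 = 8; σ²_G = ((15−5)/6)² = 2.778

Forward pass:
ES_A = 0; EF_A = 13
ES_B = 0; EF_B = 14
ES_C = 14; EF_C = 14+16 = 30
ES_D = max(EF_A=13, EF_B=14) = 14; EF_D = 14+14 = 28
ES_E = max(EF_A=13, EF_B=14) = 14; EF_E = 14+5 = 19
ES_F = max(EF_A=13, EF_E=19) = 19; EF_F = 19+14 = 33
ES_G = max(EF_C=30, EF_D=28, EF_F=33) = 33; EF_G = 33+8 = 41
Expected project duration μ = 41 hours. Critical path: B → E → F → G.

Variance along critical path = 7.111 + 0.444 + 1.778 + 2.778 = 12.111; σ = √12.111 = 3.480 hours.
Z = (44 − 41) / 3.480 = 0.862
P(T ≤ 44) = Φ(0.862) ≈ 0.806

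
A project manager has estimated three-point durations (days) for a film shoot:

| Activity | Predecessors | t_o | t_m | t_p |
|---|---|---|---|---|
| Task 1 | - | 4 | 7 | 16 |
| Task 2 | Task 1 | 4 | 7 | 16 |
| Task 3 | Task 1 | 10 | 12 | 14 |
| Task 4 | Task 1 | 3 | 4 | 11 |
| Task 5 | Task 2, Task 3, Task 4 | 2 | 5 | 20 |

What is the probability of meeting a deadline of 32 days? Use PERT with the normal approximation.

0.914

te_Task 1 = (4 + 4·7 + 16)/6 = 48/6 = 8; σ²_Task 1 = ((16−4)/6)² = 4.000
te_Task 2 = (4 + 4·7 + 16)/6 = 48/6 = 8; σ²_Task 2 = ((16−4)/6)² = 4.000
te_Task 3 = (10 + 4·12 + 14)/6 = 72/6 = 12; σ²_Task 3 = ((14−10)/6)² = 0.444
te_Task 4 = (3 + 4·4 + 11)/6 = 30/6 = 5; σ²_Task 4 = ((11−3)/6)² = 1.778
te_Task 5 = (2 + 4·5 + 20)/6 = 42/6 = 7; σ²_Task 5 = ((20−2)/6)² = 9.000

Forward pass:
ES_Task 1 = 0; EF_Task 1 = 8
ES_Task 2 = 8; EF_Task 2 = 8+8 = 16
ES_Task 3 = 8; EF_Task 3 = 8+12 = 20
ES_Task 4 = 8; EF_Task 4 = 8+5 = 13
ES_Task 5 = max(EF_Task 2=16, EF_Task 3=20, EF_Task 4=13) = 20; EF_Task 5 = 20+7 = 27
Expected project duration μ = 27 days. Critical path: Task 1 → Task 3 → Task 5.

Variance along critical path = 4.000 + 0.444 + 9.000 = 13.444; σ = √13.444 = 3.667 days.
Z = (32 − 27) / 3.667 = 1.364
P(T ≤ 32) = Φ(1.364) ≈ 0.914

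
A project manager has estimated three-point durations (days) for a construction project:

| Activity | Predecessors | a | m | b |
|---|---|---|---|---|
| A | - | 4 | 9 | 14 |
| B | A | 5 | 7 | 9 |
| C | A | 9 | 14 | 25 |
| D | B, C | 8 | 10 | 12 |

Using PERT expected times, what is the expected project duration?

te_A = (4 + 4·9 + 14)/6 = 54/6 = 9
te_B = (5 + 4·7 + 9)/6 = 42/6 = 7
te_C = (9 + 4·14 + 25)/6 = 90/6 = 15
te_D = (8 + 4·10 + 12)/6 = 60/6 = 10

Forward pass:
ES_A = 0; EF_A = 9
ES_B = 9; EF_B = 9+7 = 16
ES_C = 9; EF_C = 9+15 = 24
ES_D = max(EF_B=16, EF_C=24) = 24; EF_D = 24+10 = 34
Expected project duration μ = 34 days. Critical path: A → C → D.

34 days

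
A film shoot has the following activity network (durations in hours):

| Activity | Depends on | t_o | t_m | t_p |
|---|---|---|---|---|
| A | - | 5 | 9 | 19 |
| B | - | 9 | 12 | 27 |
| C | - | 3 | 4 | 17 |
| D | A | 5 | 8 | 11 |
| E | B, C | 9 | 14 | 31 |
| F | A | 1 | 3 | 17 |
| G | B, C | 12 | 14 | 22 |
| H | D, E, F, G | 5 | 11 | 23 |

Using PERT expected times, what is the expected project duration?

42 hours

te_A = (5 + 4·9 + 19)/6 = 60/6 = 10
te_B = (9 + 4·12 + 27)/6 = 84/6 = 14
te_C = (3 + 4·4 + 17)/6 = 36/6 = 6
te_D = (5 + 4·8 + 11)/6 = 48/6 = 8
te_E = (9 + 4·14 + 31)/6 = 96/6 = 16
te_F = (1 + 4·3 + 17)/6 = 30/6 = 5
te_G = (12 + 4·14 + 22)/6 = 90/6 = 15
te_H = (5 + 4·11 + 23)/6 = 72/6 = 12

Forward pass:
ES_A = 0; EF_A = 10
ES_B = 0; EF_B = 14
ES_C = 0; EF_C = 6
ES_D = 10; EF_D = 10+8 = 18
ES_E = max(EF_B=14, EF_C=6) = 14; EF_E = 14+16 = 30
ES_F = 10; EF_F = 10+5 = 15
ES_G = max(EF_B=14, EF_C=6) = 14; EF_G = 14+15 = 29
ES_H = max(EF_D=18, EF_E=30, EF_F=15, EF_G=29) = 30; EF_H = 30+12 = 42
Expected project duration μ = 42 hours. Critical path: B → E → H.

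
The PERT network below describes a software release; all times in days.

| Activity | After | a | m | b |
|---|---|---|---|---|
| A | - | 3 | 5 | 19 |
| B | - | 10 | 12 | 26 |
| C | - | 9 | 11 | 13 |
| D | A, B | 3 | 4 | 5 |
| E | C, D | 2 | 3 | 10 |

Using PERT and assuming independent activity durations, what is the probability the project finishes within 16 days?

0.023

te_A = (3 + 4·5 + 19)/6 = 42/6 = 7; σ²_A = ((19−3)/6)² = 7.111
te_B = (10 + 4·12 + 26)/6 = 84/6 = 14; σ²_B = ((26−10)/6)² = 7.111
te_C = (9 + 4·11 + 13)/6 = 66/6 = 11; σ²_C = ((13−9)/6)² = 0.444
te_D = (3 + 4·4 + 5)/6 = 24/6 = 4; σ²_D = ((5−3)/6)² = 0.111
te_E = (2 + 4·3 + 10)/6 = 24/6 = 4; σ²_E = ((10−2)/6)² = 1.778

Forward pass:
ES_A = 0; EF_A = 7
ES_B = 0; EF_B = 14
ES_C = 0; EF_C = 11
ES_D = max(EF_A=7, EF_B=14) = 14; EF_D = 14+4 = 18
ES_E = max(EF_C=11, EF_D=18) = 18; EF_E = 18+4 = 22
Expected project duration μ = 22 days. Critical path: B → D → E.

Variance along critical path = 7.111 + 0.111 + 1.778 = 9.000; σ = √9.000 = 3.000 days.
Z = (16 − 22) / 3.000 = -2.000
P(T ≤ 16) = Φ(-2.000) ≈ 0.023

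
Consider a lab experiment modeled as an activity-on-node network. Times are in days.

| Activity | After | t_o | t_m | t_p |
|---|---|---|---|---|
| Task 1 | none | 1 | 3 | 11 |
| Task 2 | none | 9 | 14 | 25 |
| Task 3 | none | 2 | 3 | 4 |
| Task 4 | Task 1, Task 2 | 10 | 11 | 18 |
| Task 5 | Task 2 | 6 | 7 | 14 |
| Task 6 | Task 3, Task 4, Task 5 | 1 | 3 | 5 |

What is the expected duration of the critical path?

te_Task 1 = (1 + 4·3 + 11)/6 = 24/6 = 4
te_Task 2 = (9 + 4·14 + 25)/6 = 90/6 = 15
te_Task 3 = (2 + 4·3 + 4)/6 = 18/6 = 3
te_Task 4 = (10 + 4·11 + 18)/6 = 72/6 = 12
te_Task 5 = (6 + 4·7 + 14)/6 = 48/6 = 8
te_Task 6 = (1 + 4·3 + 5)/6 = 18/6 = 3

Forward pass:
ES_Task 1 = 0; EF_Task 1 = 4
ES_Task 2 = 0; EF_Task 2 = 15
ES_Task 3 = 0; EF_Task 3 = 3
ES_Task 4 = max(EF_Task 1=4, EF_Task 2=15) = 15; EF_Task 4 = 15+12 = 27
ES_Task 5 = 15; EF_Task 5 = 15+8 = 23
ES_Task 6 = max(EF_Task 3=3, EF_Task 4=27, EF_Task 5=23) = 27; EF_Task 6 = 27+3 = 30
Expected project duration μ = 30 days. Critical path: Task 2 → Task 4 → Task 6.

30 days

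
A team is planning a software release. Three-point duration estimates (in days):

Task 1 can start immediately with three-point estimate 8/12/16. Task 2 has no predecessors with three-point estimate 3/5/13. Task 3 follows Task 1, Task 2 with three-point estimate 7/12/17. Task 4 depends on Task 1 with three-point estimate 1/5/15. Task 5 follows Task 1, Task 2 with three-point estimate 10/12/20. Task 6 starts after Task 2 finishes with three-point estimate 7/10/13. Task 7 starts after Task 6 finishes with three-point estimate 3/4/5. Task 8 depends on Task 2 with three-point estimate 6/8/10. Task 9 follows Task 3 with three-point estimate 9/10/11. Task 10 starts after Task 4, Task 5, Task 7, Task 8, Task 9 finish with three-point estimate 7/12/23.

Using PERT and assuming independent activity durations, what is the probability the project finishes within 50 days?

te_Task 1 = (8 + 4·12 + 16)/6 = 72/6 = 12; σ²_Task 1 = ((16−8)/6)² = 1.778
te_Task 2 = (3 + 4·5 + 13)/6 = 36/6 = 6; σ²_Task 2 = ((13−3)/6)² = 2.778
te_Task 3 = (7 + 4·12 + 17)/6 = 72/6 = 12; σ²_Task 3 = ((17−7)/6)² = 2.778
te_Task 4 = (1 + 4·5 + 15)/6 = 36/6 = 6; σ²_Task 4 = ((15−1)/6)² = 5.444
te_Task 5 = (10 + 4·12 + 20)/6 = 78/6 = 13; σ²_Task 5 = ((20−10)/6)² = 2.778
te_Task 6 = (7 + 4·10 + 13)/6 = 60/6 = 10; σ²_Task 6 = ((13−7)/6)² = 1.000
te_Task 7 = (3 + 4·4 + 5)/6 = 24/6 = 4; σ²_Task 7 = ((5−3)/6)² = 0.111
te_Task 8 = (6 + 4·8 + 10)/6 = 48/6 = 8; σ²_Task 8 = ((10−6)/6)² = 0.444
te_Task 9 = (9 + 4·10 + 11)/6 = 60/6 = 10; σ²_Task 9 = ((11−9)/6)² = 0.111
te_Task 10 = (7 + 4·12 + 23)/6 = 78/6 = 13; σ²_Task 10 = ((23−7)/6)² = 7.111

Forward pass:
ES_Task 1 = 0; EF_Task 1 = 12
ES_Task 2 = 0; EF_Task 2 = 6
ES_Task 3 = max(EF_Task 1=12, EF_Task 2=6) = 12; EF_Task 3 = 12+12 = 24
ES_Task 4 = 12; EF_Task 4 = 12+6 = 18
ES_Task 5 = max(EF_Task 1=12, EF_Task 2=6) = 12; EF_Task 5 = 12+13 = 25
ES_Task 6 = 6; EF_Task 6 = 6+10 = 16
ES_Task 7 = 16; EF_Task 7 = 16+4 = 20
ES_Task 8 = 6; EF_Task 8 = 6+8 = 14
ES_Task 9 = 24; EF_Task 9 = 24+10 = 34
ES_Task 10 = max(EF_Task 4=18, EF_Task 5=25, EF_Task 7=20, EF_Task 8=14, EF_Task 9=34) = 34; EF_Task 10 = 34+13 = 47
Expected project duration μ = 47 days. Critical path: Task 1 → Task 3 → Task 9 → Task 10.

Variance along critical path = 1.778 + 2.778 + 0.111 + 7.111 = 11.778; σ = √11.778 = 3.432 days.
Z = (50 − 47) / 3.432 = 0.874
P(T ≤ 50) = Φ(0.874) ≈ 0.809

0.809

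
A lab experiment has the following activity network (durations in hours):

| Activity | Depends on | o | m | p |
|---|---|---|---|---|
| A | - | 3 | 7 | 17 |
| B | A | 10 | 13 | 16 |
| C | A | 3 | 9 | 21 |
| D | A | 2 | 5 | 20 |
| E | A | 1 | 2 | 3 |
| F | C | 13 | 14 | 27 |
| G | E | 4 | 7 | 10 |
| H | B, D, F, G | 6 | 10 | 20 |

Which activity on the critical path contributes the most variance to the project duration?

C

te_A = (3 + 4·7 + 17)/6 = 48/6 = 8; σ²_A = ((17−3)/6)² = 5.444
te_B = (10 + 4·13 + 16)/6 = 78/6 = 13; σ²_B = ((16−10)/6)² = 1.000
te_C = (3 + 4·9 + 21)/6 = 60/6 = 10; σ²_C = ((21−3)/6)² = 9.000
te_D = (2 + 4·5 + 20)/6 = 42/6 = 7; σ²_D = ((20−2)/6)² = 9.000
te_E = (1 + 4·2 + 3)/6 = 12/6 = 2; σ²_E = ((3−1)/6)² = 0.111
te_F = (13 + 4·14 + 27)/6 = 96/6 = 16; σ²_F = ((27−13)/6)² = 5.444
te_G = (4 + 4·7 + 10)/6 = 42/6 = 7; σ²_G = ((10−4)/6)² = 1.000
te_H = (6 + 4·10 + 20)/6 = 66/6 = 11; σ²_H = ((20−6)/6)² = 5.444

Forward pass:
ES_A = 0; EF_A = 8
ES_B = 8; EF_B = 8+13 = 21
ES_C = 8; EF_C = 8+10 = 18
ES_D = 8; EF_D = 8+7 = 15
ES_E = 8; EF_E = 8+2 = 10
ES_F = 18; EF_F = 18+16 = 34
ES_G = 10; EF_G = 10+7 = 17
ES_H = max(EF_B=21, EF_D=15, EF_F=34, EF_G=17) = 34; EF_H = 34+11 = 45
Expected project duration μ = 45 hours. Critical path: A → C → F → H.

Variances on critical path: σ²_A=5.444, σ²_C=9.000, σ²_F=5.444, σ²_H=5.444.
Largest is σ²_C = 9.000.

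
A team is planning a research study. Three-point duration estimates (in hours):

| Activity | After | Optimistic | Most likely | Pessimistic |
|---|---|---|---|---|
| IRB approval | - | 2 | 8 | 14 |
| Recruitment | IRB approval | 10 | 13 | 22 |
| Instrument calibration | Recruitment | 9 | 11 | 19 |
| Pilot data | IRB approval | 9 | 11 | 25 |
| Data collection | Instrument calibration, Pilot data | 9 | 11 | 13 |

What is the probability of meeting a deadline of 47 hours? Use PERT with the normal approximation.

0.725

te_IRB approval = (2 + 4·8 + 14)/6 = 48/6 = 8; σ²_IRB approval = ((14−2)/6)² = 4.000
te_Recruitment = (10 + 4·13 + 22)/6 = 84/6 = 14; σ²_Recruitment = ((22−10)/6)² = 4.000
te_Instrument calibration = (9 + 4·11 + 19)/6 = 72/6 = 12; σ²_Instrument calibration = ((19−9)/6)² = 2.778
te_Pilot data = (9 + 4·11 + 25)/6 = 78/6 = 13; σ²_Pilot data = ((25−9)/6)² = 7.111
te_Data collection = (9 + 4·11 + 13)/6 = 66/6 = 11; σ²_Data collection = ((13−9)/6)² = 0.444

Forward pass:
ES_IRB approval = 0; EF_IRB approval = 8
ES_Recruitment = 8; EF_Recruitment = 8+14 = 22
ES_Instrument calibration = 22; EF_Instrument calibration = 22+12 = 34
ES_Pilot data = 8; EF_Pilot data = 8+13 = 21
ES_Data collection = max(EF_Instrument calibration=34, EF_Pilot data=21) = 34; EF_Data collection = 34+11 = 45
Expected project duration μ = 45 hours. Critical path: IRB approval → Recruitment → Instrument calibration → Data collection.

Variance along critical path = 4.000 + 4.000 + 2.778 + 0.444 = 11.222; σ = √11.222 = 3.350 hours.
Z = (47 − 45) / 3.350 = 0.597
P(T ≤ 47) = Φ(0.597) ≈ 0.725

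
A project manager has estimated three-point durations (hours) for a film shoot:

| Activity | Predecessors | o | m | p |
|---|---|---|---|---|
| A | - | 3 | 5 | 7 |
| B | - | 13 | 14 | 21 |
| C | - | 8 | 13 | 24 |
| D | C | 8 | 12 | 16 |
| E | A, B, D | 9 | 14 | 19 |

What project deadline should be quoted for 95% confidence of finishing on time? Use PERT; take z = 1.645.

45.6 hours

te_A = (3 + 4·5 + 7)/6 = 30/6 = 5; σ²_A = ((7−3)/6)² = 0.444
te_B = (13 + 4·14 + 21)/6 = 90/6 = 15; σ²_B = ((21−13)/6)² = 1.778
te_C = (8 + 4·13 + 24)/6 = 84/6 = 14; σ²_C = ((24−8)/6)² = 7.111
te_D = (8 + 4·12 + 16)/6 = 72/6 = 12; σ²_D = ((16−8)/6)² = 1.778
te_E = (9 + 4·14 + 19)/6 = 84/6 = 14; σ²_E = ((19−9)/6)² = 2.778

Forward pass:
ES_A = 0; EF_A = 5
ES_B = 0; EF_B = 15
ES_C = 0; EF_C = 14
ES_D = 14; EF_D = 14+12 = 26
ES_E = max(EF_A=5, EF_B=15, EF_D=26) = 26; EF_E = 26+14 = 40
Expected project duration μ = 40 hours. Critical path: C → D → E.

Variance along critical path = 7.111 + 1.778 + 2.778 = 11.667; σ = 3.416 hours.
D = μ + z·σ = 40 + 1.645·3.416 = 45.6 hours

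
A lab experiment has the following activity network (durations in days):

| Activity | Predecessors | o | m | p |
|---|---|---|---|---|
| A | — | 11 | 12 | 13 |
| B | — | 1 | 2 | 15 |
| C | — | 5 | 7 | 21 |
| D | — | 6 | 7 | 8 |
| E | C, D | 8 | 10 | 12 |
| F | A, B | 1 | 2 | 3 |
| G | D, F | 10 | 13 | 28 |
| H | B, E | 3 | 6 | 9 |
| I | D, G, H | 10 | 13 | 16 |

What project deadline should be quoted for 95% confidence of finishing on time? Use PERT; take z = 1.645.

47.3 days

te_A = (11 + 4·12 + 13)/6 = 72/6 = 12; σ²_A = ((13−11)/6)² = 0.111
te_B = (1 + 4·2 + 15)/6 = 24/6 = 4; σ²_B = ((15−1)/6)² = 5.444
te_C = (5 + 4·7 + 21)/6 = 54/6 = 9; σ²_C = ((21−5)/6)² = 7.111
te_D = (6 + 4·7 + 8)/6 = 42/6 = 7; σ²_D = ((8−6)/6)² = 0.111
te_E = (8 + 4·10 + 12)/6 = 60/6 = 10; σ²_E = ((12−8)/6)² = 0.444
te_F = (1 + 4·2 + 3)/6 = 12/6 = 2; σ²_F = ((3−1)/6)² = 0.111
te_G = (10 + 4·13 + 28)/6 = 90/6 = 15; σ²_G = ((28−10)/6)² = 9.000
te_H = (3 + 4·6 + 9)/6 = 36/6 = 6; σ²_H = ((9−3)/6)² = 1.000
te_I = (10 + 4·13 + 16)/6 = 78/6 = 13; σ²_I = ((16−10)/6)² = 1.000

Forward pass:
ES_A = 0; EF_A = 12
ES_B = 0; EF_B = 4
ES_C = 0; EF_C = 9
ES_D = 0; EF_D = 7
ES_E = max(EF_C=9, EF_D=7) = 9; EF_E = 9+10 = 19
ES_F = max(EF_A=12, EF_B=4) = 12; EF_F = 12+2 = 14
ES_G = max(EF_D=7, EF_F=14) = 14; EF_G = 14+15 = 29
ES_H = max(EF_B=4, EF_E=19) = 19; EF_H = 19+6 = 25
ES_I = max(EF_D=7, EF_G=29, EF_H=25) = 29; EF_I = 29+13 = 42
Expected project duration μ = 42 days. Critical path: A → F → G → I.

Variance along critical path = 0.111 + 0.111 + 9.000 + 1.000 = 10.222; σ = 3.197 days.
D = μ + z·σ = 42 + 1.645·3.197 = 47.3 days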